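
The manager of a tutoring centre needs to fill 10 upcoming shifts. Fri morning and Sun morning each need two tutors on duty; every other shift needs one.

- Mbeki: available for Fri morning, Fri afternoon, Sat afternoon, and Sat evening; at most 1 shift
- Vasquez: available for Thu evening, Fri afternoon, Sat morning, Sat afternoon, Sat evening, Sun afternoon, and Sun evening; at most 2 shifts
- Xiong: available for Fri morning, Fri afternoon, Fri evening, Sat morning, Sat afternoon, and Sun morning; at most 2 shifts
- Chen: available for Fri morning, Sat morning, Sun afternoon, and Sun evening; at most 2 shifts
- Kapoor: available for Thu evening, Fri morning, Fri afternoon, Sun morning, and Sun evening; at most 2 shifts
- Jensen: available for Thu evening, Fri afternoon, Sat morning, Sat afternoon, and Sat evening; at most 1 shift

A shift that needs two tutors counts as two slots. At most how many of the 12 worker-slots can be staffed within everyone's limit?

Total capacity across all tutors is 1+2+2+2+2+1 = 10, and 12 slots are needed, so at most 10 can be filled.
An assignment achieving 10: Thu evening→Vasquez, Fri morning→Chen+Kapoor, Fri evening→Xiong, Sat morning→Jensen, Sat evening→Mbeki, Sun morning→Xiong+Kapoor, Sun afternoon→Vasquez, Sun evening→Chen.
Loads: Mbeki 1/1, Vasquez 2/2, Xiong 2/2, Chen 2/2, Kapoor 2/2, Jensen 1/1.

10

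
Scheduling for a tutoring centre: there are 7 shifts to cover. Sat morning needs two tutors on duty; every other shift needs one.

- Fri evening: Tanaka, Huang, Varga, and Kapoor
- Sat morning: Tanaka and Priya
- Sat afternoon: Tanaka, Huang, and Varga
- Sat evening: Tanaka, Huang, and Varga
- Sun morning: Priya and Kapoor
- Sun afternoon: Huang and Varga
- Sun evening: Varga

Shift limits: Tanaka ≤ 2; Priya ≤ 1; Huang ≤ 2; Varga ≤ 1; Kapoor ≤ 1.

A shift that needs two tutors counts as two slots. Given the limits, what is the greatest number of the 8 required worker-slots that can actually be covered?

7

Total capacity across all tutors is 2+1+2+1+1 = 7, and 8 slots are needed, so at most 7 can be filled.
An assignment achieving 7: Sat morning→Tanaka+Priya, Sat afternoon→Tanaka, Sat evening→Huang, Sun morning→Kapoor, Sun afternoon→Huang, Sun evening→Varga.
Loads: Tanaka 2/2, Priya 1/1, Huang 2/2, Varga 1/1, Kapoor 1/1.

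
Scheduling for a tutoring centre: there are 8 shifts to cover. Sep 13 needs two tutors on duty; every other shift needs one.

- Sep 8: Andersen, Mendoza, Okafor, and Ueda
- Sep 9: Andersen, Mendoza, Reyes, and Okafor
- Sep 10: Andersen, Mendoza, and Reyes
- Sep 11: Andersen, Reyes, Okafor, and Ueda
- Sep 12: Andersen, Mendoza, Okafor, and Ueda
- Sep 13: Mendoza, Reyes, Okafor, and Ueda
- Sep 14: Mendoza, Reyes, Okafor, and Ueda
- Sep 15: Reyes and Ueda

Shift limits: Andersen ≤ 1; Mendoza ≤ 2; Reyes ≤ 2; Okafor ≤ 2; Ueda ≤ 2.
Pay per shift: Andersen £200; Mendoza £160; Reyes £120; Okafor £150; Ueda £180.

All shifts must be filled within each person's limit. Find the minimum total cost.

Picking the cheapest available tutor for each shift independently would cost £1170, but that ignores the shift limits.
An optimal schedule: Sep 8→Mendoza, Sep 9→Mendoza, Sep 10→Andersen, Sep 11→Reyes, Sep 12→Okafor, Sep 13→Okafor+Ueda, Sep 14→Ueda, Sep 15→Reyes.
Total: 160 + 160 + 200 + 120 + 150 + 150 + 180 + 180 + 120 = £1420.

£1420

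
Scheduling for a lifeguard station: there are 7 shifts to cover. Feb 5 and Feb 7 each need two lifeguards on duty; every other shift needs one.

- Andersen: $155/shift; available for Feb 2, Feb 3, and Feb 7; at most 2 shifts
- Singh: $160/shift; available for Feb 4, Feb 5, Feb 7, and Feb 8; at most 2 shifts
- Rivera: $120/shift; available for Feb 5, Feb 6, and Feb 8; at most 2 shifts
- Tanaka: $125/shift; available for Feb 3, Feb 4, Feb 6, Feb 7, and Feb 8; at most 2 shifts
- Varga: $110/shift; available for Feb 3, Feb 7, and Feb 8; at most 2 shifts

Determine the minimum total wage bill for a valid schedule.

Feb 2 can only be covered by Andersen, so that assignment is forced.
Feb 5 can only be covered by Singh and Rivera, so that assignment is forced.
Picking the cheapest available lifeguard for each shift independently would cost $1135, but that ignores the shift limits.
An optimal schedule: Feb 2→Andersen, Feb 3→Varga, Feb 4→Tanaka, Feb 5→Rivera+Singh, Feb 6→Rivera, Feb 7→Tanaka+Andersen, Feb 8→Varga.
Total: 155 + 110 + 125 + 120 + 160 + 120 + 125 + 155 + 110 = $1180.

$1180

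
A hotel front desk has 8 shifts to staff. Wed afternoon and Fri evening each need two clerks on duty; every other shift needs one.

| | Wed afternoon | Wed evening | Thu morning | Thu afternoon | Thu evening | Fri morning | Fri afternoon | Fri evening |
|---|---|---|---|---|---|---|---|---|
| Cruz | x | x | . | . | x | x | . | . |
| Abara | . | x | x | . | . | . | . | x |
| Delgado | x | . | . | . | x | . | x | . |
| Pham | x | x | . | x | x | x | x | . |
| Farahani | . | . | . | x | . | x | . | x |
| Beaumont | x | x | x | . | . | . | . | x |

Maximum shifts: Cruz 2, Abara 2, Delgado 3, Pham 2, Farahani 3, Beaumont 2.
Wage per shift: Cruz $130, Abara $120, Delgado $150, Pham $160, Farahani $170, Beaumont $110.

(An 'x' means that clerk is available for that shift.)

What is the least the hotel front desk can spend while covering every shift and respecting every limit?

Picking the cheapest available clerk for each shift independently would cost $1260, but that ignores the shift limits.
An optimal schedule: Wed afternoon→Cruz+Delgado, Wed evening→Abara, Thu morning→Beaumont, Thu afternoon→Pham, Thu evening→Delgado, Fri morning→Cruz, Fri afternoon→Delgado, Fri evening→Beaumont+Abara.
Total: 130 + 150 + 120 + 110 + 160 + 150 + 130 + 150 + 110 + 120 = $1330.

$1330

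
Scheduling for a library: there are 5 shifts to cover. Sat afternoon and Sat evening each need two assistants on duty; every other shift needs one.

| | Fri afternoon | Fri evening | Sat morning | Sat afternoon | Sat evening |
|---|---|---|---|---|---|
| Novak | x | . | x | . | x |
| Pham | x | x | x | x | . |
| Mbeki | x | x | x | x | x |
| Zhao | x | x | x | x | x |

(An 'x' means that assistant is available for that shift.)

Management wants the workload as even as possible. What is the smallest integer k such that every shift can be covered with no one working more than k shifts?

2

With 4 assistants and 7 worker-slots to fill, someone must work at least ⌈7/4⌉ = 2 shifts, so k ≥ 2.
k = 2 works: Fri afternoon→Novak, Fri evening→Pham, Sat morning→Zhao, Sat afternoon→Pham+Mbeki, Sat evening→Novak+Mbeki.
Loads: Novak 2, Pham 2, Mbeki 2, Zhao 1 — all ≤ 2.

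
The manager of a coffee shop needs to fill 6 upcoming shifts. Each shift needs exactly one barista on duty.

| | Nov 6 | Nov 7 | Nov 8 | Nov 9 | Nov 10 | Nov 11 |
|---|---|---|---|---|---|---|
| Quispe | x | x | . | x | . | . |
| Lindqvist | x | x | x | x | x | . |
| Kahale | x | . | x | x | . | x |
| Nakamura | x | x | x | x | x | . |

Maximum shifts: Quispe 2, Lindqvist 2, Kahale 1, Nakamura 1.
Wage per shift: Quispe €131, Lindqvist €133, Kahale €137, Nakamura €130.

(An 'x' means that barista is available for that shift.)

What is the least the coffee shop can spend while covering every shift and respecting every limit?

Nov 11 can only be covered by Kahale, so that assignment is forced.
Picking the cheapest available barista for each shift independently would cost €787, but that ignores the shift limits.
An optimal schedule: Nov 6→Quispe, Nov 7→Quispe, Nov 8→Lindqvist, Nov 9→Nakamura, Nov 10→Lindqvist, Nov 11→Kahale.
Total: 131 + 131 + 133 + 130 + 133 + 137 = €795.

€795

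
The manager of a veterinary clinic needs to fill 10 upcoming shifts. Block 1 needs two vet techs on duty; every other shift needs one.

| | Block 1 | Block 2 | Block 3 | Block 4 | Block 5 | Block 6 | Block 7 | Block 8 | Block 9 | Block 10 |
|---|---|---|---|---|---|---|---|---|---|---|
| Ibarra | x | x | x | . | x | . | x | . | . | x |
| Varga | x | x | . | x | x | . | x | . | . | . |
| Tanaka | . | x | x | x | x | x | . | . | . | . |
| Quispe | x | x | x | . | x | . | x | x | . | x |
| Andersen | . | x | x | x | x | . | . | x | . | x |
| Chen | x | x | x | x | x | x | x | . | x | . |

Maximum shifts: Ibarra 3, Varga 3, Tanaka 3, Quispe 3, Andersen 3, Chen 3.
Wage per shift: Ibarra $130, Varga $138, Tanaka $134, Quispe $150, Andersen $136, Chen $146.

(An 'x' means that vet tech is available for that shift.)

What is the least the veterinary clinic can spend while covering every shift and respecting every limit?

$1484

Block 9 can only be covered by Chen, so that assignment is forced.
Picking the cheapest available vet tech for each shift independently would cost $1468, but that ignores the shift limits.
An optimal schedule: Block 1→Ibarra+Varga, Block 2→Andersen, Block 3→Tanaka, Block 4→Tanaka, Block 5→Andersen, Block 6→Tanaka, Block 7→Ibarra, Block 8→Andersen, Block 9→Chen, Block 10→Ibarra.
Total: 130 + 138 + 136 + 134 + 134 + 136 + 134 + 130 + 136 + 146 + 130 = $1484.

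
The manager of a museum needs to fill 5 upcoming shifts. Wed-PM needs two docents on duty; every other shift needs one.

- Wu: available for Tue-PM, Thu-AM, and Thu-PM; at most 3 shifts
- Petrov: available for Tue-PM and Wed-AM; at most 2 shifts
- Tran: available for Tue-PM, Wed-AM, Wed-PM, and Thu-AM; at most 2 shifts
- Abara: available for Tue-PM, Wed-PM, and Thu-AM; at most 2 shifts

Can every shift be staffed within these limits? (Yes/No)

Yes

Wed-PM can only be covered by Tran and Abara, so that assignment is forced.
Thu-PM can only be covered by Wu, so that assignment is forced.
One valid schedule: Tue-PM→Wu, Wed-AM→Petrov, Wed-PM→Tran+Abara, Thu-AM→Wu, Thu-PM→Wu.
Loads: Wu 3/3, Petrov 1/2, Tran 1/2, Abara 1/2 — all within limits.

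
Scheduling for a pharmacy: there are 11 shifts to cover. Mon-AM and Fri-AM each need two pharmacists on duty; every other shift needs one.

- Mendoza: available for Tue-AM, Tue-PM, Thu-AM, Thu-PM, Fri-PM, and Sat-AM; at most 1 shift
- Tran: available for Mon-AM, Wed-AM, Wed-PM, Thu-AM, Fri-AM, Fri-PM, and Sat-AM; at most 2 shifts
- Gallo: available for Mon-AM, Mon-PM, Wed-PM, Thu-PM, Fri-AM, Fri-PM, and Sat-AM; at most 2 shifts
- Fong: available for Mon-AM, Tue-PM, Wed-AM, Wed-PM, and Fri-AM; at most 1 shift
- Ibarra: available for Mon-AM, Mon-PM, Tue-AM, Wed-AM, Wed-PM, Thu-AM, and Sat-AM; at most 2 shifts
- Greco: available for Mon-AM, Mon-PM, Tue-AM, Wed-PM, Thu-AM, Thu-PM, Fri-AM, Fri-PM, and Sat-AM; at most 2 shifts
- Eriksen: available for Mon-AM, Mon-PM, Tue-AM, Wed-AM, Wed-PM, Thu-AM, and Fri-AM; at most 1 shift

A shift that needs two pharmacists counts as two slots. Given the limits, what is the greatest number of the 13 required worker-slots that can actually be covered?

11

Total capacity across all pharmacists is 1+2+2+1+2+2+1 = 11, and 13 slots are needed, so at most 11 can be filled.
An assignment achieving 11: Mon-AM→Eriksen, Mon-PM→Gallo, Tue-AM→Ibarra, Tue-PM→Mendoza, Wed-AM→Tran, Thu-AM→Ibarra, Thu-PM→Gallo, Fri-AM→Fong+Greco, Fri-PM→Tran, Sat-AM→Greco.
Loads: Mendoza 1/1, Tran 2/2, Gallo 2/2, Fong 1/1, Ibarra 2/2, Greco 2/2, Eriksen 1/1.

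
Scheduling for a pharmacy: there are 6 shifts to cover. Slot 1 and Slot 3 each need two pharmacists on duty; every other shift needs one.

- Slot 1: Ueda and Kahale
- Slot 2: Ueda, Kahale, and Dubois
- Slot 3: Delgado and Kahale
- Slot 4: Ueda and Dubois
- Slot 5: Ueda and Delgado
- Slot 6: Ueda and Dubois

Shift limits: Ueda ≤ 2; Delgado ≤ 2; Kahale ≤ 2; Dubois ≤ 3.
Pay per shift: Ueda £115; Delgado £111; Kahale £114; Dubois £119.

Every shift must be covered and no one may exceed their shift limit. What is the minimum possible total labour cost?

£918

Slot 1 can only be covered by Ueda and Kahale, so that assignment is forced.
Slot 3 can only be covered by Delgado and Kahale, so that assignment is forced.
Picking the cheapest available pharmacist for each shift independently would cost £909, but that ignores the shift limits.
An optimal schedule: Slot 1→Ueda+Kahale, Slot 2→Dubois, Slot 3→Delgado+Kahale, Slot 4→Ueda, Slot 5→Delgado, Slot 6→Dubois.
Total: 115 + 114 + 119 + 111 + 114 + 115 + 111 + 119 = £918.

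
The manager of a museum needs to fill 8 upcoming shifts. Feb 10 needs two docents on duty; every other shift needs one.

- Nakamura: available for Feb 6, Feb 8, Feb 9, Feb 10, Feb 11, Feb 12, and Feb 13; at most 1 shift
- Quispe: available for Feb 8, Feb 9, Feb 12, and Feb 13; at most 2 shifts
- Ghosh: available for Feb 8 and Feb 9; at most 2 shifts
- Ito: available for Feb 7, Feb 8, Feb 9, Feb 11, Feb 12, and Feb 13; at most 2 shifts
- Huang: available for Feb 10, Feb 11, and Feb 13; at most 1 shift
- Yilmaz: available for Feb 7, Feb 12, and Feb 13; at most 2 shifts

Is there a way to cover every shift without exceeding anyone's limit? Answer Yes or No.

No

Total capacity is 10 and 9 slots are needed, so capacity alone doesn't rule it out.
Shifts {Feb 6, Feb 10} need 3 worker-slots in total, but the docents available for any of those shifts (Nakamura and Huang) can supply at most 2 among them. So no valid schedule exists.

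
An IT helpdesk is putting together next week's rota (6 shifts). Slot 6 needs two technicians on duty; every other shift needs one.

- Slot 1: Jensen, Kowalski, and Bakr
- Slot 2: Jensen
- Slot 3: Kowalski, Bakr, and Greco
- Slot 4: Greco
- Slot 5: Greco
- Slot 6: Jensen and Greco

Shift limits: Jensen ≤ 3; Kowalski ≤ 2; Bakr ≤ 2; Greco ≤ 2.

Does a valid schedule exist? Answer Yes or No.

Total capacity is 9 and 7 slots are needed, so capacity alone doesn't rule it out.
Shifts {Slot 4, Slot 5, Slot 6} need 4 worker-slots in total, but the technicians available for any of those shifts (Jensen and Greco) can supply at most 3 among them. So no valid schedule exists.

No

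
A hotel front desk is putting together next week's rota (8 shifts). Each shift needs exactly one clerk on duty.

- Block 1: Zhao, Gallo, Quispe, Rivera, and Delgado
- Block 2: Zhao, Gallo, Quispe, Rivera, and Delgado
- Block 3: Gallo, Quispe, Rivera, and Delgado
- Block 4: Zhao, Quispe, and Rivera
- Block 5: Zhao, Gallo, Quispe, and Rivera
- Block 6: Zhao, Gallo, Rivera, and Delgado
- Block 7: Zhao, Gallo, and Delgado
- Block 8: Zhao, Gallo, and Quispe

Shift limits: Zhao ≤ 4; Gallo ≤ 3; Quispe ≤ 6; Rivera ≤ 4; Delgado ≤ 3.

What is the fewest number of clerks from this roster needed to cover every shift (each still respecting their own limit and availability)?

2

8 slots to fill and no one can take more than 6, so at least ⌈8/6⌉ = 2 clerks are needed.
Zhao and Quispe alone can cover everything: Block 1→Zhao, Block 2→Zhao, Block 3→Quispe, Block 4→Quispe, Block 5→Quispe, Block 6→Zhao, Block 7→Zhao, Block 8→Quispe.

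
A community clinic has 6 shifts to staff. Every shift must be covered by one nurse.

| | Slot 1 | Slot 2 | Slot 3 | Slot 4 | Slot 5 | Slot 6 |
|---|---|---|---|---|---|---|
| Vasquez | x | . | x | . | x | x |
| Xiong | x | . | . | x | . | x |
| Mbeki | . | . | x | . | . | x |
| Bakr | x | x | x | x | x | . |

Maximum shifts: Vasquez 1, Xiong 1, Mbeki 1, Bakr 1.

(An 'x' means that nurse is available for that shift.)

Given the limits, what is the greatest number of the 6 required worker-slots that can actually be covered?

Total capacity across all nurses is 1+1+1+1 = 4, and 6 slots are needed, so at most 4 can be filled.
An assignment achieving 4: Slot 2→Bakr, Slot 3→Mbeki, Slot 4→Xiong, Slot 5→Vasquez.
Loads: Vasquez 1/1, Xiong 1/1, Mbeki 1/1, Bakr 1/1.

4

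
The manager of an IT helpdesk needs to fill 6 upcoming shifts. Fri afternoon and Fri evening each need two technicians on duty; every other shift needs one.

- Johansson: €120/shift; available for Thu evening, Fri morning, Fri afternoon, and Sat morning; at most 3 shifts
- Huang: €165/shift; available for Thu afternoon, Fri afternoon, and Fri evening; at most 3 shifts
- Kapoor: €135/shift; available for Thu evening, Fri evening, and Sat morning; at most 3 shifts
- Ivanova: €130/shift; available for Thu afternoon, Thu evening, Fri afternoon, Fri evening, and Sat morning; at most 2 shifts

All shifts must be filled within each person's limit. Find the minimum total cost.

Fri morning can only be covered by Johansson, so that assignment is forced.
Picking the cheapest available technician for each shift independently would cost €1005, but that ignores the shift limits.
An optimal schedule: Thu afternoon→Ivanova, Thu evening→Johansson, Fri morning→Johansson, Fri afternoon→Johansson+Ivanova, Fri evening→Kapoor+Huang, Sat morning→Kapoor.
Total: 130 + 120 + 120 + 120 + 130 + 135 + 165 + 135 = €1055.

€1055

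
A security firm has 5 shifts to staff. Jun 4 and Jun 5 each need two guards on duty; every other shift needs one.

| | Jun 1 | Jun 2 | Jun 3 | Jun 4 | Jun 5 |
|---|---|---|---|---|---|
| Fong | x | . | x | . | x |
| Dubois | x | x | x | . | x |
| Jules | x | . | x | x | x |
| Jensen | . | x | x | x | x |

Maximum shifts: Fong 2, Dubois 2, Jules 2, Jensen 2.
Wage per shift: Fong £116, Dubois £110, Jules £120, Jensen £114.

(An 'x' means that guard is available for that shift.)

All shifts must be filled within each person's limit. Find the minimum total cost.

£800

Jun 4 can only be covered by Jules and Jensen, so that assignment is forced.
Picking the cheapest available guard for each shift independently would cost £788, but that ignores the shift limits.
An optimal schedule: Jun 1→Dubois, Jun 2→Dubois, Jun 3→Fong, Jun 4→Jensen+Jules, Jun 5→Jensen+Fong.
Total: 110 + 110 + 116 + 114 + 120 + 114 + 116 = £800.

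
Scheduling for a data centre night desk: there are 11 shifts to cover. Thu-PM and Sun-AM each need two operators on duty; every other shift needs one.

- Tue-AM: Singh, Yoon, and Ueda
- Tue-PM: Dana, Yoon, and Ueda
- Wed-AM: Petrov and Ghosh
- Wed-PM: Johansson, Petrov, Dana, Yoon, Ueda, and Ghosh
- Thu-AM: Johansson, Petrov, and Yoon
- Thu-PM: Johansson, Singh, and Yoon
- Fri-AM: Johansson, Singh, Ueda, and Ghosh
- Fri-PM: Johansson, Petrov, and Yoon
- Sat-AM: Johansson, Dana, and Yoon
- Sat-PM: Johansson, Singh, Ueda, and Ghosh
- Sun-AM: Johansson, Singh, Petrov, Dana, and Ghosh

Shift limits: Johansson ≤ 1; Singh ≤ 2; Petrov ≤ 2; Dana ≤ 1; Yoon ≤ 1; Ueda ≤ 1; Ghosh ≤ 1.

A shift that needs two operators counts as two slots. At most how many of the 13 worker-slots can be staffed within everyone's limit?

Total capacity across all operators is 1+2+2+1+1+1+1 = 9, and 13 slots are needed, so at most 9 can be filled.
An assignment achieving 9: Tue-AM→Singh, Tue-PM→Dana, Wed-AM→Petrov, Thu-AM→Johansson, Thu-PM→Singh+Yoon, Fri-AM→Ueda, Fri-PM→Petrov, Sat-PM→Ghosh.
Loads: Johansson 1/1, Singh 2/2, Petrov 2/2, Dana 1/1, Yoon 1/1, Ueda 1/1, Ghosh 1/1.

9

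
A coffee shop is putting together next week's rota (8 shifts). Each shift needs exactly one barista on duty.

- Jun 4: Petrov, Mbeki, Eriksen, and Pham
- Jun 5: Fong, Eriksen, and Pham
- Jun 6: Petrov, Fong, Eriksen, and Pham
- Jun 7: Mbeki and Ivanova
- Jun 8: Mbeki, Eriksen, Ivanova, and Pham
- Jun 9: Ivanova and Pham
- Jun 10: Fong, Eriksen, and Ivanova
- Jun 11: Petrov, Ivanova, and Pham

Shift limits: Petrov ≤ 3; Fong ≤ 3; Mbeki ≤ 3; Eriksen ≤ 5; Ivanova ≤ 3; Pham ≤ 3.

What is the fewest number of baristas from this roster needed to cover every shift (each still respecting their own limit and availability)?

2

8 slots to fill and no one can take more than 5, so at least ⌈8/5⌉ = 2 baristas are needed.
Eriksen and Ivanova alone can cover everything: Jun 4→Eriksen, Jun 5→Eriksen, Jun 6→Eriksen, Jun 7→Ivanova, Jun 8→Eriksen, Jun 9→Ivanova, Jun 10→Eriksen, Jun 11→Ivanova.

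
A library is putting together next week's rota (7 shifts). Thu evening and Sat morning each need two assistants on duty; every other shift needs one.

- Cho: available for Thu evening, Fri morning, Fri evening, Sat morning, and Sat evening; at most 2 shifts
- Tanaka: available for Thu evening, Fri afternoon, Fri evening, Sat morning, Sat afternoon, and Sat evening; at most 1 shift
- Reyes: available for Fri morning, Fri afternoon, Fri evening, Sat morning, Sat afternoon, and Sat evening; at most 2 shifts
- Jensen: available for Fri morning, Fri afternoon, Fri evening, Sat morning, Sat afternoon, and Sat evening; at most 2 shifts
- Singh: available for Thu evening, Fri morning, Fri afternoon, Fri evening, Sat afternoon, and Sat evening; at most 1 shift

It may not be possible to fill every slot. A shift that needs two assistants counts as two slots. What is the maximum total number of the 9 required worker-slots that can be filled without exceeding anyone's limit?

8

Total capacity across all assistants is 2+1+2+2+1 = 8, and 9 slots are needed, so at most 8 can be filled.
An assignment achieving 8: Thu evening→Cho+Tanaka, Fri morning→Cho, Fri afternoon→Reyes, Fri evening→Singh, Sat morning→Reyes+Jensen, Sat afternoon→Jensen.
Loads: Cho 2/2, Tanaka 1/1, Reyes 2/2, Jensen 2/2, Singh 1/1.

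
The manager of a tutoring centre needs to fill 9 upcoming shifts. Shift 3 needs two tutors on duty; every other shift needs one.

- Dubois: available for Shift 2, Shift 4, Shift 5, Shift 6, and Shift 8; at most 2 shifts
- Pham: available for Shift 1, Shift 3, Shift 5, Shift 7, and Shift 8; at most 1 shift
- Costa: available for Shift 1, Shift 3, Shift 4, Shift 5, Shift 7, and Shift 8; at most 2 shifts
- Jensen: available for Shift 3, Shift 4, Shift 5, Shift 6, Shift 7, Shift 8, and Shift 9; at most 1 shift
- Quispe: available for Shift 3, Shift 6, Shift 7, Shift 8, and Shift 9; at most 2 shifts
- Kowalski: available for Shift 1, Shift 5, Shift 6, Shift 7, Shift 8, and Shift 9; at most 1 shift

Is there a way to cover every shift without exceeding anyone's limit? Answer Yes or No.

Total capacity is 2+1+2+1+2+1 = 9 but 10 worker-slots are needed — infeasible.

No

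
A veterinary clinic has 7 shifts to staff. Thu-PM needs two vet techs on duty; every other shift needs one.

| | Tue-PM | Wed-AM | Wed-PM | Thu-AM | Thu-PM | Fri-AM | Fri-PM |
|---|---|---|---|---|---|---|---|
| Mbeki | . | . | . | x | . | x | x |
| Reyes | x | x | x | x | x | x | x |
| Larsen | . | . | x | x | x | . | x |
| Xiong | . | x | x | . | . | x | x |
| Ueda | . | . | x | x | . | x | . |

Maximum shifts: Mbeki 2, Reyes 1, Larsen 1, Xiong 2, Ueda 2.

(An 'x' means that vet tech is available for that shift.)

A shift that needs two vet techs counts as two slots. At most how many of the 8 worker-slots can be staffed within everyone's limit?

7

Total capacity across all vet techs is 2+1+1+2+2 = 8, and 8 slots are needed, so at most 8 can be filled.
Shifts {Tue-PM, Thu-PM} need 3 slots but only Reyes and Larsen are available for them, supplying at most 2 — so at least 1 slot must go unfilled.
An assignment achieving 7: Tue-PM→Reyes, Wed-AM→Xiong, Wed-PM→Xiong, Thu-AM→Mbeki, Thu-PM→Larsen, Fri-AM→Ueda, Fri-PM→Mbeki.
Loads: Mbeki 2/2, Reyes 1/1, Larsen 1/1, Xiong 2/2, Ueda 1/2.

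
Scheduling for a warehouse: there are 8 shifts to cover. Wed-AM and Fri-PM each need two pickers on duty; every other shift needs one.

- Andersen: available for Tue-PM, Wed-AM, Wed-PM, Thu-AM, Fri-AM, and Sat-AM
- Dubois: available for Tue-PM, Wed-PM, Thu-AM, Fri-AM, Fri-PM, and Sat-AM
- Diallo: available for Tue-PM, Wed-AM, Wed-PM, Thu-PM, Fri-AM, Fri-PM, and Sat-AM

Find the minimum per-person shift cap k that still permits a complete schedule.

With 3 pickers and 10 worker-slots to fill, someone must work at least ⌈10/3⌉ = 4 shifts, so k ≥ 4.
k = 4 works: Tue-PM→Andersen, Wed-AM→Andersen+Diallo, Wed-PM→Andersen, Thu-AM→Andersen, Thu-PM→Diallo, Fri-AM→Dubois, Fri-PM→Dubois+Diallo, Sat-AM→Dubois.
Loads: Andersen 4, Dubois 3, Diallo 3 — all ≤ 4.

4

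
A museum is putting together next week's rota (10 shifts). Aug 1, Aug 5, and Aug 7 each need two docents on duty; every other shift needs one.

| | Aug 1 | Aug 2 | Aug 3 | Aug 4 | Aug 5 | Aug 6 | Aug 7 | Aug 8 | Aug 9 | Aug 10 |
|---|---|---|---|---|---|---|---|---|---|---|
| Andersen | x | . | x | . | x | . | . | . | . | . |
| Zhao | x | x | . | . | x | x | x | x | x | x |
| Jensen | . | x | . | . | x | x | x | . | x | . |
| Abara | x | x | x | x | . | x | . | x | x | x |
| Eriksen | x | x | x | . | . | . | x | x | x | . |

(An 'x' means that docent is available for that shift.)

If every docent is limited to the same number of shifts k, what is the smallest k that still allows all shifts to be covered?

3

With 5 docents and 13 worker-slots to fill, someone must work at least ⌈13/5⌉ = 3 shifts, so k ≥ 3.
k = 3 works: Aug 1→Andersen+Abara, Aug 2→Jensen, Aug 3→Andersen, Aug 4→Abara, Aug 5→Andersen+Zhao, Aug 6→Zhao, Aug 7→Jensen+Eriksen, Aug 8→Abara, Aug 9→Jensen, Aug 10→Zhao.
Loads: Andersen 3, Zhao 3, Jensen 3, Abara 3, Eriksen 1 — all ≤ 3.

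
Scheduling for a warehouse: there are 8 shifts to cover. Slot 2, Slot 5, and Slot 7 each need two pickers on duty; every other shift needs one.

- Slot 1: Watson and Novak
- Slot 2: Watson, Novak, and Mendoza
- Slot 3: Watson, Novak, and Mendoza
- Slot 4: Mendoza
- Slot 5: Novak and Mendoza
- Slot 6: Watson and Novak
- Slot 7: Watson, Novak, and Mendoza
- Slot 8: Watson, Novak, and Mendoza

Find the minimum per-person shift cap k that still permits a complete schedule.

With 3 pickers and 11 worker-slots to fill, someone must work at least ⌈11/3⌉ = 4 shifts, so k ≥ 4.
k = 4 works: Slot 1→Watson, Slot 2→Watson+Novak, Slot 3→Watson, Slot 4→Mendoza, Slot 5→Novak+Mendoza, Slot 6→Watson, Slot 7→Novak+Mendoza, Slot 8→Novak.
Loads: Watson 4, Novak 4, Mendoza 3 — all ≤ 4.

4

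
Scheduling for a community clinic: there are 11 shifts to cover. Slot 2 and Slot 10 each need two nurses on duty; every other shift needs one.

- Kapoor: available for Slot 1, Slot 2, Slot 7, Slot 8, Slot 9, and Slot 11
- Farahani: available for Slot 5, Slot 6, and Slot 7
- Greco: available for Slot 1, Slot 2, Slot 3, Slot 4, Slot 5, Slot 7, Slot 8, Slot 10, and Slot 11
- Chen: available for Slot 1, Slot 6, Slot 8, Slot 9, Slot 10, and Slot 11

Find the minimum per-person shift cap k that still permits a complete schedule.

With 4 nurses and 13 worker-slots to fill, someone must work at least ⌈13/4⌉ = 4 shifts, so k ≥ 4.
k = 4 works: Slot 1→Kapoor, Slot 2→Kapoor+Greco, Slot 3→Greco, Slot 4→Greco, Slot 5→Farahani, Slot 6→Farahani, Slot 7→Kapoor, Slot 8→Chen, Slot 9→Kapoor, Slot 10→Greco+Chen, Slot 11→Chen.
Loads: Kapoor 4, Farahani 2, Greco 4, Chen 3 — all ≤ 4.

4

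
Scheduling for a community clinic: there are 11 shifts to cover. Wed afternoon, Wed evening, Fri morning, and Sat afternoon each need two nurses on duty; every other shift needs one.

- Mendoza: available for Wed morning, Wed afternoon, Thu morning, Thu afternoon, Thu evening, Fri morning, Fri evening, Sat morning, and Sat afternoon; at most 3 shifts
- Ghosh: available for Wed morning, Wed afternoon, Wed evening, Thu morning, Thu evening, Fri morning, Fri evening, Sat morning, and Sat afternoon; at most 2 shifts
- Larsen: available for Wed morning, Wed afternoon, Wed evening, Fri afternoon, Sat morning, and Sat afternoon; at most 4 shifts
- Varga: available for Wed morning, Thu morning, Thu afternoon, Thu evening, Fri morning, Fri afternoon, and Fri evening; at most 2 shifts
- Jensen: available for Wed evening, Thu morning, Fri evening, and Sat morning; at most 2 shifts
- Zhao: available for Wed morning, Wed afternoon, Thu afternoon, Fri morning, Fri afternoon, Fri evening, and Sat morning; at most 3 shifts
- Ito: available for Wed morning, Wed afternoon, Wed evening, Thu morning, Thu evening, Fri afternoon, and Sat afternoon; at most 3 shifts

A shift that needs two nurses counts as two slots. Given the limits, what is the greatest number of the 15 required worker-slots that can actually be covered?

Total capacity across all nurses is 3+2+4+2+2+3+3 = 19, and 15 slots are needed, so at most 15 can be filled.
An assignment achieving 15: Wed morning→Zhao, Wed afternoon→Larsen+Zhao, Wed evening→Ghosh+Larsen, Thu morning→Varga, Thu afternoon→Mendoza, Thu evening→Mendoza, Fri morning→Mendoza+Ghosh, Fri afternoon→Larsen, Fri evening→Varga, Sat morning→Jensen, Sat afternoon→Larsen+Ito.
Loads: Mendoza 3/3, Ghosh 2/2, Larsen 4/4, Varga 2/2, Jensen 1/2, Zhao 2/3, Ito 1/3.

15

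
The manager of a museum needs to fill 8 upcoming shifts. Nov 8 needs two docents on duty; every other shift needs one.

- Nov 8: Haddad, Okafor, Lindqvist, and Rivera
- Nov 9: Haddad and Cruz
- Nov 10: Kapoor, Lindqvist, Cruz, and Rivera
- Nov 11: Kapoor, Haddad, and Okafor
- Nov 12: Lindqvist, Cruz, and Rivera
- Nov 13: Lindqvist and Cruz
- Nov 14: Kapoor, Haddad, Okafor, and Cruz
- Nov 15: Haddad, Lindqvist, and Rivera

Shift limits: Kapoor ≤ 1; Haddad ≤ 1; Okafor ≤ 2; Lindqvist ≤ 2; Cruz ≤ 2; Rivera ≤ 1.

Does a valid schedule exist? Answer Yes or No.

One valid schedule: Nov 8→Okafor+Rivera, Nov 9→Haddad, Nov 10→Cruz, Nov 11→Kapoor, Nov 12→Cruz, Nov 13→Lindqvist, Nov 14→Okafor, Nov 15→Lindqvist.
Loads: Kapoor 1/1, Haddad 1/1, Okafor 2/2, Lindqvist 2/2, Cruz 2/2, Rivera 1/1 — all within limits.

Yes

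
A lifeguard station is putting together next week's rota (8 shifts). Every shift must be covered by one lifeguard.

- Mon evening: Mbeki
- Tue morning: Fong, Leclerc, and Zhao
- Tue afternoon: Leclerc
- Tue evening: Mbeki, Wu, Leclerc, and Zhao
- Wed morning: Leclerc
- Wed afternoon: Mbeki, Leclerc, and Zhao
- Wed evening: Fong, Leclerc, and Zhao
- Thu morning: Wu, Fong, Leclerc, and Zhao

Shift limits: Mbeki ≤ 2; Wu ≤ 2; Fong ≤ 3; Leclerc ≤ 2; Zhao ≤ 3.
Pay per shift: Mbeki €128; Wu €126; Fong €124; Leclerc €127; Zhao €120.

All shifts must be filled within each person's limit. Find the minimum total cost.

Mon evening can only be covered by Mbeki, so that assignment is forced.
Tue afternoon can only be covered by Leclerc, so that assignment is forced.
Wed morning can only be covered by Leclerc, so that assignment is forced.
Picking the cheapest available lifeguard for each shift independently would cost €982, but that ignores the shift limits.
An optimal schedule: Mon evening→Mbeki, Tue morning→Zhao, Tue afternoon→Leclerc, Tue evening→Zhao, Wed morning→Leclerc, Wed afternoon→Zhao, Wed evening→Fong, Thu morning→Fong.
Total: 128 + 120 + 127 + 120 + 127 + 120 + 124 + 124 = €990.

€990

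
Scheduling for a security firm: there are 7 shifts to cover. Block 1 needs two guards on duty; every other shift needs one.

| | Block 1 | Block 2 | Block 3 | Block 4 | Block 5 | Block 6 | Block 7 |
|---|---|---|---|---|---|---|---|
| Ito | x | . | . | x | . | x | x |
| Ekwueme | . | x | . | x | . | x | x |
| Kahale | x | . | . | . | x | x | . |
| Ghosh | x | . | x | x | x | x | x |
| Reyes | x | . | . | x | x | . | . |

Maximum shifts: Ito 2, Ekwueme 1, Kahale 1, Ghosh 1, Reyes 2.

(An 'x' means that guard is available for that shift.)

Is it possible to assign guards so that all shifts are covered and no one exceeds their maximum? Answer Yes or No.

No

Total capacity is 2+1+1+1+2 = 7 but 8 worker-slots are needed — infeasible.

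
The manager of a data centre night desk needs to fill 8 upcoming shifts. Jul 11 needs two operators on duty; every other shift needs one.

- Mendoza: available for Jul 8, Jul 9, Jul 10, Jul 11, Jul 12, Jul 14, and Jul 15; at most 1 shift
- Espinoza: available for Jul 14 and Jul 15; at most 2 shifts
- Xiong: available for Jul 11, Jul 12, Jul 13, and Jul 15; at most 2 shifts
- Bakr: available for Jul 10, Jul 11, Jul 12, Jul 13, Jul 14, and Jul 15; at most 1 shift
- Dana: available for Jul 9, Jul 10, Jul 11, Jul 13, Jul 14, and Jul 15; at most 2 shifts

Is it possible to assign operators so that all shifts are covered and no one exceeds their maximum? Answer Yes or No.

Total capacity is 1+2+2+1+2 = 8 but 9 worker-slots are needed — infeasible.

No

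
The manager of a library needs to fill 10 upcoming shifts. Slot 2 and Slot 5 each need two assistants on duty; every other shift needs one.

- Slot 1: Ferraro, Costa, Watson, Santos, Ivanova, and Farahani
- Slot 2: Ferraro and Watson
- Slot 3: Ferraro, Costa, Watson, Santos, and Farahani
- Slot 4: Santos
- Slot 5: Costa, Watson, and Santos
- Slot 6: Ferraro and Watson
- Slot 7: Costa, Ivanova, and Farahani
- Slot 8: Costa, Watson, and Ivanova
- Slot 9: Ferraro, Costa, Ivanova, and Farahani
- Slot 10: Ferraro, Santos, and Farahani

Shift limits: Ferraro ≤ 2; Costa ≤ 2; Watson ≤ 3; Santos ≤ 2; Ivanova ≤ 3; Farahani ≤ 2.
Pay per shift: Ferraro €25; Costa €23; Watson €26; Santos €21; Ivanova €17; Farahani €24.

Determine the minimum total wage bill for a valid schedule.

Slot 2 can only be covered by Ferraro and Watson, so that assignment is forced.
Slot 4 can only be covered by Santos, so that assignment is forced.
Picking the cheapest available assistant for each shift independently would cost €251, but that ignores the shift limits.
An optimal schedule: Slot 1→Farahani, Slot 2→Ferraro+Watson, Slot 3→Costa, Slot 4→Santos, Slot 5→Santos+Costa, Slot 6→Ferraro, Slot 7→Ivanova, Slot 8→Ivanova, Slot 9→Ivanova, Slot 10→Farahani.
Total: 24 + 25 + 26 + 23 + 21 + 21 + 23 + 25 + 17 + 17 + 17 + 24 = €263.

€263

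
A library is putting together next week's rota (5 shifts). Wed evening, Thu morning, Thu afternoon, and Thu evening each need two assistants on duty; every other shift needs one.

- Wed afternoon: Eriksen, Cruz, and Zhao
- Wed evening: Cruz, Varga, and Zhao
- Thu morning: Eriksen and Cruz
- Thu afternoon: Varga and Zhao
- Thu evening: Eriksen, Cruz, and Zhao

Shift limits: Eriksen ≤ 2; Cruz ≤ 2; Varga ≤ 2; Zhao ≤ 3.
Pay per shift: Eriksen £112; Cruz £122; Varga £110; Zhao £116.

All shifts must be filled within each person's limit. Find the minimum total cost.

Thu morning can only be covered by Eriksen and Cruz, so that assignment is forced.
Thu afternoon can only be covered by Varga and Zhao, so that assignment is forced.
Picking the cheapest available assistant for each shift independently would cost £1026, but that ignores the shift limits.
An optimal schedule: Wed afternoon→Eriksen, Wed evening→Varga+Zhao, Thu morning→Eriksen+Cruz, Thu afternoon→Varga+Zhao, Thu evening→Cruz+Zhao.
Total: 112 + 110 + 116 + 112 + 122 + 110 + 116 + 122 + 116 = £1036.

£1036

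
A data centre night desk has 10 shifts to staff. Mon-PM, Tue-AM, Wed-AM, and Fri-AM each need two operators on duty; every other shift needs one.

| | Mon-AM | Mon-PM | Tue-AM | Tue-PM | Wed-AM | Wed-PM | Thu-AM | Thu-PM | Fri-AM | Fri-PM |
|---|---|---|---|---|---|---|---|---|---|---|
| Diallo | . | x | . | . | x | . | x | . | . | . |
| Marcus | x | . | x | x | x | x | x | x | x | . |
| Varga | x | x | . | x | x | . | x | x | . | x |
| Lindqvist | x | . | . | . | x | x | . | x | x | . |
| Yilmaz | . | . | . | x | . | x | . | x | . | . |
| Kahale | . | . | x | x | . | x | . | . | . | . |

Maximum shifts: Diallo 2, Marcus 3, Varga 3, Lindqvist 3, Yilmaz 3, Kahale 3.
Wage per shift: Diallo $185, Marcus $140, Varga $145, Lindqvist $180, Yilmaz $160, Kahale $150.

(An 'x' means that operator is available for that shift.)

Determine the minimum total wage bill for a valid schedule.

Mon-PM can only be covered by Diallo and Varga, so that assignment is forced.
Tue-AM can only be covered by Marcus and Kahale, so that assignment is forced.
Fri-AM can only be covered by Marcus and Lindqvist, so that assignment is forced.
Picking the cheapest available operator for each shift independently would cost $2070, but that ignores the shift limits.
An optimal schedule: Mon-AM→Lindqvist, Mon-PM→Varga+Diallo, Tue-AM→Marcus+Kahale, Tue-PM→Kahale, Wed-AM→Varga+Lindqvist, Wed-PM→Kahale, Thu-AM→Marcus, Thu-PM→Yilmaz, Fri-AM→Marcus+Lindqvist, Fri-PM→Varga.
Total: 180 + 145 + 185 + 140 + 150 + 150 + 145 + 180 + 150 + 140 + 160 + 140 + 180 + 145 = $2190.

$2190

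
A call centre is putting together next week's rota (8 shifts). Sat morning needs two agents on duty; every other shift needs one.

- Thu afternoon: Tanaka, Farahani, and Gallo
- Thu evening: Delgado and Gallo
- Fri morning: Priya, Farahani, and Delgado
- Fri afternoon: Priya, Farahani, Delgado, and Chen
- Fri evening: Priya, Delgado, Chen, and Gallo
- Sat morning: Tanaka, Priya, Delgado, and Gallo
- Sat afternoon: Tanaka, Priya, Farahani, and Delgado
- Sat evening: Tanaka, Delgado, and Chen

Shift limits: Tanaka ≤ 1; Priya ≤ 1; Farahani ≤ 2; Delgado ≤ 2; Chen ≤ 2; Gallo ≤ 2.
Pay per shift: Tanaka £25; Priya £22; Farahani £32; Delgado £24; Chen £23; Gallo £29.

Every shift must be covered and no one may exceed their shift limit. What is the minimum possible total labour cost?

£231

Picking the cheapest available agent for each shift independently would cost £206, but that ignores the shift limits.
An optimal schedule: Thu afternoon→Tanaka, Thu evening→Delgado, Fri morning→Priya, Fri afternoon→Chen, Fri evening→Gallo, Sat morning→Delgado+Gallo, Sat afternoon→Farahani, Sat evening→Chen.
Total: 25 + 24 + 22 + 23 + 29 + 24 + 29 + 32 + 23 = £231.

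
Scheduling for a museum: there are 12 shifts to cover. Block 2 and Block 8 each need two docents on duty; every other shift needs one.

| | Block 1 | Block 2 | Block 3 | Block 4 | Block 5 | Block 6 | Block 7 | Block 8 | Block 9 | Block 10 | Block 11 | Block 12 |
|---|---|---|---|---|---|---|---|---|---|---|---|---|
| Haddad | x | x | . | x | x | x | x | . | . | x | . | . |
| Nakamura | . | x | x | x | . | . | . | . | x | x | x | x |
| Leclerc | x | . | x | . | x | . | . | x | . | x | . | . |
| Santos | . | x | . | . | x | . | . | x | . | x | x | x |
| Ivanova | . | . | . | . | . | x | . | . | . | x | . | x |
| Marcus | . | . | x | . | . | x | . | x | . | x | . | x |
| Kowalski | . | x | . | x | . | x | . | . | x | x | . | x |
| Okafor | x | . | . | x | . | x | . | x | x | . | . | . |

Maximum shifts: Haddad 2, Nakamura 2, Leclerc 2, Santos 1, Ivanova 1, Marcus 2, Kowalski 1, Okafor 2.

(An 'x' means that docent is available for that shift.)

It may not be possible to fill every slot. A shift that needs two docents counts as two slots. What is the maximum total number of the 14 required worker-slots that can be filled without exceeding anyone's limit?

13

Total capacity across all docents is 2+2+2+1+1+2+1+2 = 13, and 14 slots are needed, so at most 13 can be filled.
An assignment achieving 13: Block 1→Haddad, Block 2→Santos, Block 3→Nakamura, Block 4→Okafor, Block 5→Leclerc, Block 6→Okafor, Block 7→Haddad, Block 8→Leclerc+Marcus, Block 9→Kowalski, Block 10→Marcus, Block 11→Nakamura, Block 12→Ivanova.
Loads: Haddad 2/2, Nakamura 2/2, Leclerc 2/2, Santos 1/1, Ivanova 1/1, Marcus 2/2, Kowalski 1/1, Okafor 2/2.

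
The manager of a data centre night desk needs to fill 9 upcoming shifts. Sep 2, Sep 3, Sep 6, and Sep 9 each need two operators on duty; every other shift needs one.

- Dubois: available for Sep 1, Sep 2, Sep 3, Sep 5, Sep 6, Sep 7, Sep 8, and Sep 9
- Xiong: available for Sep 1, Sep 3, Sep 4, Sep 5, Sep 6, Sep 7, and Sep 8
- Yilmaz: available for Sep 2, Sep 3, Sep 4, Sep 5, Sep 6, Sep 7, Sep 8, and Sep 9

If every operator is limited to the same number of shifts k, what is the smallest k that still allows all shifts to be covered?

5

With 3 operators and 13 worker-slots to fill, someone must work at least ⌈13/3⌉ = 5 shifts, so k ≥ 5.
k = 5 works: Sep 1→Dubois, Sep 2→Dubois+Yilmaz, Sep 3→Dubois+Xiong, Sep 4→Xiong, Sep 5→Dubois, Sep 6→Xiong+Yilmaz, Sep 7→Xiong, Sep 8→Xiong, Sep 9→Dubois+Yilmaz.
Loads: Dubois 5, Xiong 5, Yilmaz 3 — all ≤ 5.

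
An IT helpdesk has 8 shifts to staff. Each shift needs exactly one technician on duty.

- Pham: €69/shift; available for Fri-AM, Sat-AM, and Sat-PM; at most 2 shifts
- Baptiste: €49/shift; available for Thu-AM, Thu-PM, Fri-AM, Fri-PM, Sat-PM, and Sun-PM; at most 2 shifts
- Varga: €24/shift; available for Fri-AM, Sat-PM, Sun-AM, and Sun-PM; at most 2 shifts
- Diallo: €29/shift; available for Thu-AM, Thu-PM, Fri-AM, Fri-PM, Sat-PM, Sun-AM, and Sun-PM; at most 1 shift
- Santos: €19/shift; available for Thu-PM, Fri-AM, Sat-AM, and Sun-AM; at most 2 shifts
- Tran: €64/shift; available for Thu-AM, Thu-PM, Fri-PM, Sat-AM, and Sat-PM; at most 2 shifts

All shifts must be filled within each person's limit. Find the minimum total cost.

Picking the cheapest available technician for each shift independently would cost €182, but that ignores the shift limits.
An optimal schedule: Thu-AM→Diallo, Thu-PM→Baptiste, Fri-AM→Varga, Fri-PM→Baptiste, Sat-AM→Santos, Sat-PM→Tran, Sun-AM→Santos, Sun-PM→Varga.
Total: 29 + 49 + 24 + 49 + 19 + 64 + 19 + 24 = €277.

€277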